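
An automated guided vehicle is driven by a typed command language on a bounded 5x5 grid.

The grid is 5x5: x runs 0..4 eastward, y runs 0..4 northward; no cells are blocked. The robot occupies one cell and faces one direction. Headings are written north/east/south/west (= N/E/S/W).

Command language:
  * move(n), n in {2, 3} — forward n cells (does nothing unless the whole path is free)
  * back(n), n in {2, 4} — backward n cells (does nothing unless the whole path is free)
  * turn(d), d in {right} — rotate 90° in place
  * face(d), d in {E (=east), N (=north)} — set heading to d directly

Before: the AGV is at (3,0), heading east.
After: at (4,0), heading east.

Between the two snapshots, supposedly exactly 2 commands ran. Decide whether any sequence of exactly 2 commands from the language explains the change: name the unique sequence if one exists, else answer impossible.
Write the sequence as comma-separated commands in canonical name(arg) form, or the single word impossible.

back(2), move(3)

key: running move(3) before back(2) would end elsewhere — order is forced
from: at (3,0), heading east
1. back(2) → at (1,0), heading east
2. move(3) → at (4,0), heading east
uniquely the one of 49 2-step routes that fits.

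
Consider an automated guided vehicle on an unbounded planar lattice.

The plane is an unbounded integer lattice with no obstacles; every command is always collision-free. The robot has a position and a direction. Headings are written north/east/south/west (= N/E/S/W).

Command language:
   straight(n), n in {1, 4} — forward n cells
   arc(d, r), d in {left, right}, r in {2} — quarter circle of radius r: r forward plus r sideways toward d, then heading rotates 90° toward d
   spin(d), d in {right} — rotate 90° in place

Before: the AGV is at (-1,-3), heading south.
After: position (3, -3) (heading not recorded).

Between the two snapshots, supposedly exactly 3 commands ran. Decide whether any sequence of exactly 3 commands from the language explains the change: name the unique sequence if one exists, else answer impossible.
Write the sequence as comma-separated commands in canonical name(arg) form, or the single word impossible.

arc(left, 2), arc(left, 2), spin(right)

key: running spin(right) before arc(left, 2) would end elsewhere — order is forced
begin: at (-1,-3), heading south
[1] after arc(left, 2): at (1,-5), heading east
[2] after arc(left, 2): at (3,-3), heading north
[3] after spin(right): at (3,-3), heading east
uniquely the one of 125 3-step routes that fits.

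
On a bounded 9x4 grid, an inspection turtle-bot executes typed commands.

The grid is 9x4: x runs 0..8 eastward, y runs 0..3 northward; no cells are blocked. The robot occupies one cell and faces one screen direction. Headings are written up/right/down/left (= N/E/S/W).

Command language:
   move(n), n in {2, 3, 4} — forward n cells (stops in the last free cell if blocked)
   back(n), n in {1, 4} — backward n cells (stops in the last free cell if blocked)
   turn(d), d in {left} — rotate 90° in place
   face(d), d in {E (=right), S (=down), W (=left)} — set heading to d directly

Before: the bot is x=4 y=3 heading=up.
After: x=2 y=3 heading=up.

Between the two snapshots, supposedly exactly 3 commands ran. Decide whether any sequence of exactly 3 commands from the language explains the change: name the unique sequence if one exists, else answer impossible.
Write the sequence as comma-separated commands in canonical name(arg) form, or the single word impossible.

impossible

every 3-command combo misses the target.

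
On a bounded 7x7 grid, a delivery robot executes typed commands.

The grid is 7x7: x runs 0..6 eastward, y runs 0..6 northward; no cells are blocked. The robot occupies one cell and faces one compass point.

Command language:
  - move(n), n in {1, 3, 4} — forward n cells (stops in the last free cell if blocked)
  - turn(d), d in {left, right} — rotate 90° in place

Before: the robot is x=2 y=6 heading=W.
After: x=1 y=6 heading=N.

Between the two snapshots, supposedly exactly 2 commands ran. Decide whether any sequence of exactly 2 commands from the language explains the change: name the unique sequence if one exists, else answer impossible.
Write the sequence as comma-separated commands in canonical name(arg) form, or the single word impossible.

move(1), turn(right)

key: running turn(right) before move(1) would end elsewhere — order is forced
initial: x=2 y=6 heading=W
t=1 move(1) ⇒ x=1 y=6 heading=W
t=2 turn(right) ⇒ x=1 y=6 heading=N
no rival 2-sequence matches.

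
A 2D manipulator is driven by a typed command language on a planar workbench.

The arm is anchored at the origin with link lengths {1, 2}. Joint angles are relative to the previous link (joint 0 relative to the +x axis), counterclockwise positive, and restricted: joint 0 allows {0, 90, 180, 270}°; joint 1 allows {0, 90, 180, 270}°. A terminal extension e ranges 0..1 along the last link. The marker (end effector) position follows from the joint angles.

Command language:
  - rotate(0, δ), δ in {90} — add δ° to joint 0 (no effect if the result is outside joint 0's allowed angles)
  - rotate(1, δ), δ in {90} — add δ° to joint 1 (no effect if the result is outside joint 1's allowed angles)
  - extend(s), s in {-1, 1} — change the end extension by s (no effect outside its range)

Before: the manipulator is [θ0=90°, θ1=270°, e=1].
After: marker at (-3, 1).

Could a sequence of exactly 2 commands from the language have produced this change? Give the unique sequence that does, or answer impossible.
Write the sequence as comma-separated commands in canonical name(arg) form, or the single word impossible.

rotate(1, 90), rotate(1, 90)

initial: [θ0=90°, θ1=270°, e=1]
1. rotate(1, 90) → [θ0=90°, θ1=0°, e=1]
2. rotate(1, 90) → [θ0=90°, θ1=90°, e=1]
no rival 2-sequence matches.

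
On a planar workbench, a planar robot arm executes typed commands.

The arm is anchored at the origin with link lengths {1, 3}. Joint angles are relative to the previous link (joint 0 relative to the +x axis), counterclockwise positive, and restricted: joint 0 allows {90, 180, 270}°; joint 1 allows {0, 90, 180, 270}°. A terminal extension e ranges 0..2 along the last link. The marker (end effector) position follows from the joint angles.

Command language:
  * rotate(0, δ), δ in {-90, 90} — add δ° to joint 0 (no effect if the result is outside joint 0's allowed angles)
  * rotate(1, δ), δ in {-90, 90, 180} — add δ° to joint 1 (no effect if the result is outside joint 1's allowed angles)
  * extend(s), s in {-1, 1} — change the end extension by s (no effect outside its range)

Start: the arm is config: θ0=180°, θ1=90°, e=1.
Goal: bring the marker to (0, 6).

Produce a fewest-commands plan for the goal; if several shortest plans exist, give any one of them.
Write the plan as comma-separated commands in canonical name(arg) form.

rotate(0, -90), extend(1), rotate(1, -90)

begin: config: θ0=180°, θ1=90°, e=1
[1] after rotate(0, -90): config: θ0=90°, θ1=90°, e=1
[2] after extend(1): config: θ0=90°, θ1=90°, e=2
[3] after rotate(1, -90): config: θ0=90°, θ1=0°, e=2
minimal: 3 command(s), checked below 3.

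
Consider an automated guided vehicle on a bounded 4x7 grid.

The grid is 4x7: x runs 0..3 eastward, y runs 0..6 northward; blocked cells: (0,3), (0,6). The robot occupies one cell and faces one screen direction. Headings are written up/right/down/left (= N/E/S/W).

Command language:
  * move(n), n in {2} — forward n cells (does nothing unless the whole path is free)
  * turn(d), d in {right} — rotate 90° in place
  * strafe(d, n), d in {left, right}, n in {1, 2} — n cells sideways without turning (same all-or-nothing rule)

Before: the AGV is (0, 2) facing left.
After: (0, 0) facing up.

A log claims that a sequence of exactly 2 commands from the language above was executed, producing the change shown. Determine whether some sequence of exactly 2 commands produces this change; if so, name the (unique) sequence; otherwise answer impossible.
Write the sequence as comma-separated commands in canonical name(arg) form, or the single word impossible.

strafe(left, 2), turn(right)

key: running turn(right) before strafe(left, 2) would end elsewhere — order is forced
start: (0, 2) facing left
[1] after strafe(left, 2): (0, 0) facing left
[2] after turn(right): (0, 0) facing up
uniquely the one of 36 2-step routes that fits.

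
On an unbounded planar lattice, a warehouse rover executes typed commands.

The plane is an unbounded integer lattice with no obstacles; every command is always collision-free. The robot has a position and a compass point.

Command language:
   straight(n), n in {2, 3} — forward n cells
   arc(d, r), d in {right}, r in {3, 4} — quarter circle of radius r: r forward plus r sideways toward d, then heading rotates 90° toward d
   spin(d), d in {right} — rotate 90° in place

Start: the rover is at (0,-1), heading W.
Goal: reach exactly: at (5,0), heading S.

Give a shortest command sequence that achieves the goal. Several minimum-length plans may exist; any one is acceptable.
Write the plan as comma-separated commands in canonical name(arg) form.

t0: at (0,-1), heading W
t=1 straight(2) ⇒ at (-2,-1), heading W
t=2 spin(right) ⇒ at (-2,-1), heading N
t=3 arc(right, 4) ⇒ at (2,3), heading E
t=4 arc(right, 3) ⇒ at (5,0), heading S
minimal: 4 command(s), checked below 4.

straight(2), spin(right), arc(right, 4), arc(right, 3)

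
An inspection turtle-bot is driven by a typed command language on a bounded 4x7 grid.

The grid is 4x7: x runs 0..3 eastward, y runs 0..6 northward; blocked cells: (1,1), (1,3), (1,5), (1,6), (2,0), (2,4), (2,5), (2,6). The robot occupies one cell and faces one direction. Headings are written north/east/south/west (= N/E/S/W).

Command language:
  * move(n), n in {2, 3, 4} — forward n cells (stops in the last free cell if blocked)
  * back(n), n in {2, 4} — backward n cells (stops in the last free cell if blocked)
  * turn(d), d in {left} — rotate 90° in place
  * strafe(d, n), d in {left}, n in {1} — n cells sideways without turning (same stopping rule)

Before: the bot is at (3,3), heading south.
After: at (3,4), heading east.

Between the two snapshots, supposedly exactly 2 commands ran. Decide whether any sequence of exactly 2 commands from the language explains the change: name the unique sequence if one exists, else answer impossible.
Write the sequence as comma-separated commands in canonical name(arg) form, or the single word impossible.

turn(left), strafe(left, 1)

key: cell and facing (now E) both changed — the 2 commands mix motion and turning
from: at (3,3), heading south
t=1 turn(left) ⇒ at (3,3), heading east
t=2 strafe(left, 1) ⇒ at (3,4), heading east
uniquely the one of 49 2-step routes that fits.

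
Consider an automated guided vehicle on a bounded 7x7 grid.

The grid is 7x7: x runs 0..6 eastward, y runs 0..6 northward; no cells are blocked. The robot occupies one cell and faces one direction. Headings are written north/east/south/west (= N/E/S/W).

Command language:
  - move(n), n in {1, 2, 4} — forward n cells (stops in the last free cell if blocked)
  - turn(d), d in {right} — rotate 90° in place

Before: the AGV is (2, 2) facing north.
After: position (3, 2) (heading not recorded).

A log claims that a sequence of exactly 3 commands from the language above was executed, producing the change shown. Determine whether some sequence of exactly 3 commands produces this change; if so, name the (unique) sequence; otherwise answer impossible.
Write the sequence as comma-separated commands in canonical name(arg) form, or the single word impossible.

turn(right), move(1), turn(right)

from: (2, 2) facing north
1. turn(right) → (2, 2) facing east
2. move(1) → (3, 2) facing east
3. turn(right) → (3, 2) facing south
uniquely the one of 64 3-step routes that fits.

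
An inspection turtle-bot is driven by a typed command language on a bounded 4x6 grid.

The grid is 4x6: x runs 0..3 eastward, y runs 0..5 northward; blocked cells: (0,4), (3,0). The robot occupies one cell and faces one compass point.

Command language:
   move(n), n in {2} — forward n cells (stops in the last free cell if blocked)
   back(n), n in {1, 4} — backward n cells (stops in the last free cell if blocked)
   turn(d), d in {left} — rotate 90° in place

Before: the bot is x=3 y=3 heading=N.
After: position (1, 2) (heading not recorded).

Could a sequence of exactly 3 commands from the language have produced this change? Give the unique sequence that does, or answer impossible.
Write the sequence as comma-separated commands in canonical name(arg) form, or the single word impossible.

back(1), turn(left), move(2)

key: order matters: swapping back(1) and move(2) lands elsewhere
from: x=3 y=3 heading=N
[1] after back(1): x=3 y=2 heading=N
[2] after turn(left): x=3 y=2 heading=W
[3] after move(2): x=1 y=2 heading=W
all 64 alternatives checked — unique.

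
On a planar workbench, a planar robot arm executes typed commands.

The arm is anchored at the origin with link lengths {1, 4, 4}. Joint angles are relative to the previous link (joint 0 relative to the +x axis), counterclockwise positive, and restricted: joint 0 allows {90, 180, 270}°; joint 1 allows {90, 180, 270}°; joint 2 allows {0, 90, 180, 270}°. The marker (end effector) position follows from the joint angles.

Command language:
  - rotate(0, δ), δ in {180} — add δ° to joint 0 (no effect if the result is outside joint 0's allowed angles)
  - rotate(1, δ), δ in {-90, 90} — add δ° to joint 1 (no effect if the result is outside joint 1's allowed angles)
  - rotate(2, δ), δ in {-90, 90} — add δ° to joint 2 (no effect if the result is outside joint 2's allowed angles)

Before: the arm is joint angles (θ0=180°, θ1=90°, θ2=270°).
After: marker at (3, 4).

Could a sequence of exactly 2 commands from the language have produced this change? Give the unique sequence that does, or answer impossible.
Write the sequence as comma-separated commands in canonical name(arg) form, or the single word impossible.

rotate(1, 90), rotate(1, 90)

t0: joint angles (θ0=180°, θ1=90°, θ2=270°)
1. rotate(1, 90) → joint angles (θ0=180°, θ1=180°, θ2=270°)
2. rotate(1, 90) → joint angles (θ0=180°, θ1=270°, θ2=270°)
no other 2-command option fits: unique.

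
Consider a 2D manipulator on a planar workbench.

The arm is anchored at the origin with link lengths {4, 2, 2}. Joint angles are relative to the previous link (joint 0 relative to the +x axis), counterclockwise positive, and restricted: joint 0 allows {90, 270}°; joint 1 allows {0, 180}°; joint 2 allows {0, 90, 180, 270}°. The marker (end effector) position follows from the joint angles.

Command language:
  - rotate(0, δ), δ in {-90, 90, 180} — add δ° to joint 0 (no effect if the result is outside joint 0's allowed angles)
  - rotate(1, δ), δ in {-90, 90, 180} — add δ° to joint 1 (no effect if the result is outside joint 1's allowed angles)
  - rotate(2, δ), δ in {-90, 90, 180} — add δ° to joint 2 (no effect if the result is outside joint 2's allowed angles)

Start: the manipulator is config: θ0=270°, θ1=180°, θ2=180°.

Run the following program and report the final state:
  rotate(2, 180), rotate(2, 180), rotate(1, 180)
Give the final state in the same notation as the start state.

config: θ0=270°, θ1=0°, θ2=180°

from: config: θ0=270°, θ1=180°, θ2=180°
1. rotate(2, 180) → config: θ0=270°, θ1=180°, θ2=0°
2. rotate(2, 180) → config: θ0=270°, θ1=180°, θ2=180°
3. rotate(1, 180) → config: θ0=270°, θ1=0°, θ2=180°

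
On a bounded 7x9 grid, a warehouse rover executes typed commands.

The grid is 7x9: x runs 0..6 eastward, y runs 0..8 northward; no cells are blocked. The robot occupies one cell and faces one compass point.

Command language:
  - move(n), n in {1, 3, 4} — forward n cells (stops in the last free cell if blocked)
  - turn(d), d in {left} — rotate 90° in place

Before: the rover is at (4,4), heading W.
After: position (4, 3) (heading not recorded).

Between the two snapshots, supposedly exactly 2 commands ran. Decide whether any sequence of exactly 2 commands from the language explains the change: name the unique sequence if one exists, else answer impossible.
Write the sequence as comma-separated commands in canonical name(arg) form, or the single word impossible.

key: running move(1) before turn(left) would end elsewhere — order is forced
t0: at (4,4), heading W
t=1 turn(left) ⇒ at (4,4), heading S
t=2 move(1) ⇒ at (4,3), heading S
uniquely the one of 16 2-step routes that fits.

turn(left), move(1)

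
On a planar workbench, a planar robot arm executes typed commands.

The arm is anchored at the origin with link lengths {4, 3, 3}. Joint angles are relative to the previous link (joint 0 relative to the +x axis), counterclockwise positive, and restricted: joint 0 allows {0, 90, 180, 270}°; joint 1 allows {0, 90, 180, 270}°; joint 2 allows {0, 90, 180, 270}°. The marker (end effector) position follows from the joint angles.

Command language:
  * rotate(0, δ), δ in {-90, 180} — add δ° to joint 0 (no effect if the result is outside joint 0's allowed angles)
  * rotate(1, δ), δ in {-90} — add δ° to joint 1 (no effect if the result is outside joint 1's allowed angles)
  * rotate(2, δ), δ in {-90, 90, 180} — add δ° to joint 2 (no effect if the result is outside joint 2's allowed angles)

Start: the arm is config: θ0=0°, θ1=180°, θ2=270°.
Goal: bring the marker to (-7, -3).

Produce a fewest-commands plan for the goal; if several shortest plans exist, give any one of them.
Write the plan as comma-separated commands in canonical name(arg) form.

rotate(0, 180), rotate(1, -90)

begin: config: θ0=0°, θ1=180°, θ2=270°
1. rotate(0, 180) → config: θ0=180°, θ1=180°, θ2=270°
2. rotate(1, -90) → config: θ0=180°, θ1=90°, θ2=270°
shorter routes all fall short; 2 is best.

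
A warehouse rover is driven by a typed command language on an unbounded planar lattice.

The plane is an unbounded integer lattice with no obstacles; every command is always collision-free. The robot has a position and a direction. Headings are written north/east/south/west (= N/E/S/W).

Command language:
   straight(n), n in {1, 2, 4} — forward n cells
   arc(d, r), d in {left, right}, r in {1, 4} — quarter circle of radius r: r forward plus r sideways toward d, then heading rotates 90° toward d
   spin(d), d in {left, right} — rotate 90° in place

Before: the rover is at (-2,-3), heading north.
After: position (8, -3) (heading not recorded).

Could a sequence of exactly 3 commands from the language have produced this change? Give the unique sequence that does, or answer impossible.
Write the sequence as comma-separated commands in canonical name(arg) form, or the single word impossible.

arc(right, 4), straight(2), arc(right, 4)

begin: at (-2,-3), heading north
[1] after arc(right, 4): at (2,1), heading east
[2] after straight(2): at (4,1), heading east
[3] after arc(right, 4): at (8,-3), heading south
no rival 3-sequence matches.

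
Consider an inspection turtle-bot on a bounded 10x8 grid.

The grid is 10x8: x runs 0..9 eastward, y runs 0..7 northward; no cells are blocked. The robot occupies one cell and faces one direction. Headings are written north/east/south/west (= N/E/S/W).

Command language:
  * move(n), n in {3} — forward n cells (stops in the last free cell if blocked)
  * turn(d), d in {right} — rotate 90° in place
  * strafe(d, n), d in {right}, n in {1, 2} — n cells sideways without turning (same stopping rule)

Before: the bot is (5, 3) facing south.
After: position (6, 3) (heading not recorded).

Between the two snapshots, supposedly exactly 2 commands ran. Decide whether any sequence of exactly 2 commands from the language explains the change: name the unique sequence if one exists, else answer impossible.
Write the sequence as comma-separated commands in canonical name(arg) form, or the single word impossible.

all 16 sequences checked — none match.

impossible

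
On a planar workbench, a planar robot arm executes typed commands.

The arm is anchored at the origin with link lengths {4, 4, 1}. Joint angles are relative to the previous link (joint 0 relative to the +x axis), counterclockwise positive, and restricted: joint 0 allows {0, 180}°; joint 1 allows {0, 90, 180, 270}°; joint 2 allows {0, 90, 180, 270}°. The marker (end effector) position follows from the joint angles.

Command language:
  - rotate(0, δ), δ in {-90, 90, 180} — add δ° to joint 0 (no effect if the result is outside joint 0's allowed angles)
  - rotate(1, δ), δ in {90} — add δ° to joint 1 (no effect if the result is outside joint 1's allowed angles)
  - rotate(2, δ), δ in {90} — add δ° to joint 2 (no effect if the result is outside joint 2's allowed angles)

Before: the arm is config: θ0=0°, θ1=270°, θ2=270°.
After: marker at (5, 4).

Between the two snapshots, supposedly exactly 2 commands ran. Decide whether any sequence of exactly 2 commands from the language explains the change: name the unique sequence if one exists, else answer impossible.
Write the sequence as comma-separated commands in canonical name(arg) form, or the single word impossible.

rotate(1, 90), rotate(1, 90)

initial: config: θ0=0°, θ1=270°, θ2=270°
1. rotate(1, 90) → config: θ0=0°, θ1=0°, θ2=270°
2. rotate(1, 90) → config: θ0=0°, θ1=90°, θ2=270°
all 25 alternatives checked — unique.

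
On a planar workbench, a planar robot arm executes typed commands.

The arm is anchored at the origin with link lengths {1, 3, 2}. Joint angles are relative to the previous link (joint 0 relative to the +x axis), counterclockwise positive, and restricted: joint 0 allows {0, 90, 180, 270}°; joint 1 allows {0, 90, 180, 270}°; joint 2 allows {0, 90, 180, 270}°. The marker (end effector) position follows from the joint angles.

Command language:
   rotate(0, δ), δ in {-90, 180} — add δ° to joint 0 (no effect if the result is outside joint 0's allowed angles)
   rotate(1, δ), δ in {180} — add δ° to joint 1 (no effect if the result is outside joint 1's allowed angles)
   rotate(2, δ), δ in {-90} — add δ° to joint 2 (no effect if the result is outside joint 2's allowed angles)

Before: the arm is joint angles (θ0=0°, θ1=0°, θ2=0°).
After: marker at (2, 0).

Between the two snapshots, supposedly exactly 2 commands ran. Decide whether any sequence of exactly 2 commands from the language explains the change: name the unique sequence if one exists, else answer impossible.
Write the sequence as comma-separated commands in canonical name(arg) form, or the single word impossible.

rotate(2, -90), rotate(2, -90)

t0: joint angles (θ0=0°, θ1=0°, θ2=0°)
[1] after rotate(2, -90): joint angles (θ0=0°, θ1=0°, θ2=270°)
[2] after rotate(2, -90): joint angles (θ0=0°, θ1=0°, θ2=180°)
all 16 alternatives checked — unique.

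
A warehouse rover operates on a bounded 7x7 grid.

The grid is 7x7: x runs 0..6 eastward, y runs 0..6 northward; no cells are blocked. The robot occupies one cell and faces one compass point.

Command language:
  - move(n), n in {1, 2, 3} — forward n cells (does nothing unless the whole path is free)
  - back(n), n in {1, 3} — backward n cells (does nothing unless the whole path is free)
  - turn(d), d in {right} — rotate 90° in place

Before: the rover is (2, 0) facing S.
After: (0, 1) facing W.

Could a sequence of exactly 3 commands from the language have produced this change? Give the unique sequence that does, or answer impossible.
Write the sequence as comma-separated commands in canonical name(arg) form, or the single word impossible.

key: position moved to (0,1) AND the heading swung to W — translation plus rotation needed
start: (2, 0) facing S
[1] after back(1): (2, 1) facing S
[2] after turn(right): (2, 1) facing W
[3] after move(2): (0, 1) facing W
uniquely the one of 216 3-step routes that fits.

back(1), turn(right), move(2)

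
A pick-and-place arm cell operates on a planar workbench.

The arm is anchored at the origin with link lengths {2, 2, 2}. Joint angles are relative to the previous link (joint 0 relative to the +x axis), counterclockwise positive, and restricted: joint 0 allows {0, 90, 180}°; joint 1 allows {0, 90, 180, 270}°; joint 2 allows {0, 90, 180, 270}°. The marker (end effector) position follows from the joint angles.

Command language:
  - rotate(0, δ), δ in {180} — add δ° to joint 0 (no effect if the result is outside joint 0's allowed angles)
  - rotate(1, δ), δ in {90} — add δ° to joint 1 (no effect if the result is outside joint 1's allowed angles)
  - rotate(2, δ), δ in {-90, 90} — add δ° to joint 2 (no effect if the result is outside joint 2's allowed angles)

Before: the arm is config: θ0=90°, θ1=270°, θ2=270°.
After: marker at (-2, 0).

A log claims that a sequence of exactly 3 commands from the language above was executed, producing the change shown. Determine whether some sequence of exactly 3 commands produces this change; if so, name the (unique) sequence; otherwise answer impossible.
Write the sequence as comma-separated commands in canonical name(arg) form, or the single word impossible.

rotate(1, 90), rotate(1, 90), rotate(1, 90)

start: config: θ0=90°, θ1=270°, θ2=270°
[1] after rotate(1, 90): config: θ0=90°, θ1=0°, θ2=270°
[2] after rotate(1, 90): config: θ0=90°, θ1=90°, θ2=270°
[3] after rotate(1, 90): config: θ0=90°, θ1=180°, θ2=270°
no other 3-command option fits: unique.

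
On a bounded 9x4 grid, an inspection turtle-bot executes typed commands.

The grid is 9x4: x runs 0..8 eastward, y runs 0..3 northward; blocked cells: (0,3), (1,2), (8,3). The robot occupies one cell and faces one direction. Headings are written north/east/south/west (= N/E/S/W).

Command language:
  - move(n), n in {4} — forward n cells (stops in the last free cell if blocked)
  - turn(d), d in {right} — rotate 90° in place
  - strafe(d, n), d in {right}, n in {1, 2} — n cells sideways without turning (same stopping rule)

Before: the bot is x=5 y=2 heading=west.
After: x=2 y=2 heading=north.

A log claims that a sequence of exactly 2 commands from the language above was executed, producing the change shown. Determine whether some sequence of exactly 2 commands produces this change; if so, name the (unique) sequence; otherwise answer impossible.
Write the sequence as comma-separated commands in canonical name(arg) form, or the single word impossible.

move(4), turn(right)

key: running turn(right) before move(4) would end elsewhere — order is forced
begin: x=5 y=2 heading=west
[1] after move(4): x=2 y=2 heading=west
[2] after turn(right): x=2 y=2 heading=north
all 16 alternatives checked — unique.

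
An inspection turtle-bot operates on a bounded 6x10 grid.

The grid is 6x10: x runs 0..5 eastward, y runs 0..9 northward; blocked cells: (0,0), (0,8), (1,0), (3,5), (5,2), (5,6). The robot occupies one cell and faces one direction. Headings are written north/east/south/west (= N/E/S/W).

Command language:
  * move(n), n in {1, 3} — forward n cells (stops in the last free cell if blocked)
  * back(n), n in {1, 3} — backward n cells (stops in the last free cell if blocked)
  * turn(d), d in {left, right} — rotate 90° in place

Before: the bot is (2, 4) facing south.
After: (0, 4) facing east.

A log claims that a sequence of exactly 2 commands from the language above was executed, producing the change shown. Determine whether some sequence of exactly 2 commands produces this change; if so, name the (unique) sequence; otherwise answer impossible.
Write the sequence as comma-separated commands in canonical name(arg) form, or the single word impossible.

key: back(3) runs into the grid edge before its full distance
start: (2, 4) facing south
step 1 (turn(left)): (2, 4) facing east
step 2 (back(3)): (0, 4) facing east
all 36 alternatives checked — unique.

turn(left), back(3)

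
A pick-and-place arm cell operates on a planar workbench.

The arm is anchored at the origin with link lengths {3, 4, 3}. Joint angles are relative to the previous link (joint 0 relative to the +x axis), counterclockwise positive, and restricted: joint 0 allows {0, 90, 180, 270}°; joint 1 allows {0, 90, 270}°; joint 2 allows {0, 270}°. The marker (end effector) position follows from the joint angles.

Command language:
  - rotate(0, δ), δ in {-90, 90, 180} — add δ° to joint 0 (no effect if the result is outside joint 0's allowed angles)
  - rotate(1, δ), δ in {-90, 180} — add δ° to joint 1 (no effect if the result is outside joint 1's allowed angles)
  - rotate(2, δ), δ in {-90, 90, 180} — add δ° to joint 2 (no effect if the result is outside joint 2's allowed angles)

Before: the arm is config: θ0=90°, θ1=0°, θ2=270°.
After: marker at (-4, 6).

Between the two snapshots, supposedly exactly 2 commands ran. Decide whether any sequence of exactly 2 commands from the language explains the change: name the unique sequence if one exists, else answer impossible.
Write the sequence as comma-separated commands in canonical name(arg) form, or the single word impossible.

rotate(1, -90), rotate(1, 180)

key: order matters: swapping rotate(1, -90) and rotate(1, 180) lands elsewhere
t0: config: θ0=90°, θ1=0°, θ2=270°
[1] after rotate(1, -90): config: θ0=90°, θ1=270°, θ2=270°
[2] after rotate(1, 180): config: θ0=90°, θ1=90°, θ2=270°
uniquely the one of 64 2-step routes that fits.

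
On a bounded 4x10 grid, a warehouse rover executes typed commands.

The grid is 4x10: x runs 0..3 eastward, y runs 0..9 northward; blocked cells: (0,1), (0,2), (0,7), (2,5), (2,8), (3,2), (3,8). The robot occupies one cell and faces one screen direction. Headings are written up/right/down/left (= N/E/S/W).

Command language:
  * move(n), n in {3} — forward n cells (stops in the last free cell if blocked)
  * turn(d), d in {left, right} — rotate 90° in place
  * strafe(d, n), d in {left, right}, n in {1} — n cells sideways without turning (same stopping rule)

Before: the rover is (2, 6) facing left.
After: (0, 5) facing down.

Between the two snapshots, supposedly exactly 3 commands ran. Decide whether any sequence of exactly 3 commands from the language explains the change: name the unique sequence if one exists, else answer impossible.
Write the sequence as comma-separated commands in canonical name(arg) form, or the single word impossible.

key: running turn(left) before move(3) would end elsewhere — order is forced
initial: (2, 6) facing left
t=1 move(3) ⇒ (0, 6) facing left
t=2 strafe(left, 1) ⇒ (0, 5) facing left
t=3 turn(left) ⇒ (0, 5) facing down
no rival 3-sequence matches.

move(3), strafe(left, 1), turn(left)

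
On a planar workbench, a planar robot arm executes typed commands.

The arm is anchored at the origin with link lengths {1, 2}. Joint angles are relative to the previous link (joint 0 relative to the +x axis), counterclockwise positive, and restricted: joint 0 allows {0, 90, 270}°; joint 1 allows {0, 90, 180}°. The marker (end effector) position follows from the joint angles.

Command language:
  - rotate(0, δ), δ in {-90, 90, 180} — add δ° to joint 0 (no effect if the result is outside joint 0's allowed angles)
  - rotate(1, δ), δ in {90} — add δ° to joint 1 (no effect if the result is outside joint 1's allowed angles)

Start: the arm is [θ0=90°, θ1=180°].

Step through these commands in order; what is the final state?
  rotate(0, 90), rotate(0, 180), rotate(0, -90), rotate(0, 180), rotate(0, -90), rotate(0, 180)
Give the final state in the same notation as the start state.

[θ0=0°, θ1=180°]

start: [θ0=90°, θ1=180°]
step 1 (rotate(0, 90)): [θ0=90°, θ1=180°]
step 2 (rotate(0, 180)): [θ0=270°, θ1=180°]
step 3 (rotate(0, -90)): [θ0=270°, θ1=180°]
step 4 (rotate(0, 180)): [θ0=90°, θ1=180°]
step 5 (rotate(0, -90)): [θ0=0°, θ1=180°]
step 6 (rotate(0, 180)): [θ0=0°, θ1=180°]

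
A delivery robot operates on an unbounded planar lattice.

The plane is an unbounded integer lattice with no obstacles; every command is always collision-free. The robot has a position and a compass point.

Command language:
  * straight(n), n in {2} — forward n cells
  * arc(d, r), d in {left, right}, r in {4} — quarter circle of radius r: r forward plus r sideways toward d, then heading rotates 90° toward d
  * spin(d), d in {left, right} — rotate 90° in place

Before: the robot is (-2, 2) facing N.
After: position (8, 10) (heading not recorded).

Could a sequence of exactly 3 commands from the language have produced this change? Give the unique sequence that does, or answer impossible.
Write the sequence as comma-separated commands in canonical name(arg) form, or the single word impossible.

arc(right, 4), straight(2), arc(left, 4)

key: running arc(left, 4) before arc(right, 4) would end elsewhere — order is forced
t0: (-2, 2) facing N
[1] after arc(right, 4): (2, 6) facing E
[2] after straight(2): (4, 6) facing E
[3] after arc(left, 4): (8, 10) facing N
no rival 3-sequence matches.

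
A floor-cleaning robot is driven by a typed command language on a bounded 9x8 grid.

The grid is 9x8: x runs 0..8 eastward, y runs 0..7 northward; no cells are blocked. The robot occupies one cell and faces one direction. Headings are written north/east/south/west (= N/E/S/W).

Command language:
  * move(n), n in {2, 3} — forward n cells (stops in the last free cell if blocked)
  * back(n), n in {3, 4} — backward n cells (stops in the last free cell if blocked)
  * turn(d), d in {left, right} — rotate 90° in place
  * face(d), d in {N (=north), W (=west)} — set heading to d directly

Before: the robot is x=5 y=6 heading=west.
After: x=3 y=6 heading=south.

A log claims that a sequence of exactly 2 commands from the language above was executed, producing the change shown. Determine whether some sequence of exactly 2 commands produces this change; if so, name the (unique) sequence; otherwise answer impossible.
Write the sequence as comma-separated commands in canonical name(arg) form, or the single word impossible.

key: running turn(left) before move(2) would end elsewhere — order is forced
initial: x=5 y=6 heading=west
t=1 move(2) ⇒ x=3 y=6 heading=west
t=2 turn(left) ⇒ x=3 y=6 heading=south
uniquely the one of 64 2-step routes that fits.

move(2), turn(left)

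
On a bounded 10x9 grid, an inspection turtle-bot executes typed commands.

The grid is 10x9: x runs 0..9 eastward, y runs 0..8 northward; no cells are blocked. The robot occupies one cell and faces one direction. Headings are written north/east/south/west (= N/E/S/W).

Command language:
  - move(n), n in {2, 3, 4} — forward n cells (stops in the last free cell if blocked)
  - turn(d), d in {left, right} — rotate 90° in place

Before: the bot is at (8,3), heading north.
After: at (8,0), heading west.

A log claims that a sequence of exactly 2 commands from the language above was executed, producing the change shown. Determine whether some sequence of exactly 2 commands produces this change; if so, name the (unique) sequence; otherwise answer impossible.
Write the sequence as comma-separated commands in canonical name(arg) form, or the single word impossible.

no 2-step route produces this change.

impossible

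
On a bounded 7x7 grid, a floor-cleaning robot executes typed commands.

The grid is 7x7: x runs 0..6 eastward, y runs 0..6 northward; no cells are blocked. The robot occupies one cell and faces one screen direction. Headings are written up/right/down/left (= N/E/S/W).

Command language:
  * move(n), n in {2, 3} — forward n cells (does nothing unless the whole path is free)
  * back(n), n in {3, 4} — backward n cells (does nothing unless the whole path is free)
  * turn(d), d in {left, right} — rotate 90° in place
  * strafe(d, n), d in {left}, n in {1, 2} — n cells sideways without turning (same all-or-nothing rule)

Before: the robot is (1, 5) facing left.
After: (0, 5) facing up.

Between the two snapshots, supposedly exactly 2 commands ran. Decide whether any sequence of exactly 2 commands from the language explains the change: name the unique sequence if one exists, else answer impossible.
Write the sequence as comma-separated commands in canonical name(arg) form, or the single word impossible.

key: cell and facing (now N) both changed — the 2 commands mix motion and turning
t0: (1, 5) facing left
1. turn(right) → (1, 5) facing up
2. strafe(left, 1) → (0, 5) facing up
no rival 2-sequence matches.

turn(right), strafe(left, 1)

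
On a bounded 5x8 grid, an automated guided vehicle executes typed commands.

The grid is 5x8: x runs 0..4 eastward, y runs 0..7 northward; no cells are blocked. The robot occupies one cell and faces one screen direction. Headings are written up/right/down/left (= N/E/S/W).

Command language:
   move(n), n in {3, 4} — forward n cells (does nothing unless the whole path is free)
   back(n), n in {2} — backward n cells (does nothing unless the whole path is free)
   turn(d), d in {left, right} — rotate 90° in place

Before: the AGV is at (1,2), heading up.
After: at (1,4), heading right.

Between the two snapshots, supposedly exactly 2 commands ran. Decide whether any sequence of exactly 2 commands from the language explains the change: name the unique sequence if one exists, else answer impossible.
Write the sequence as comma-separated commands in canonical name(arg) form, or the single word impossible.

all 25 sequences checked — none match.

impossible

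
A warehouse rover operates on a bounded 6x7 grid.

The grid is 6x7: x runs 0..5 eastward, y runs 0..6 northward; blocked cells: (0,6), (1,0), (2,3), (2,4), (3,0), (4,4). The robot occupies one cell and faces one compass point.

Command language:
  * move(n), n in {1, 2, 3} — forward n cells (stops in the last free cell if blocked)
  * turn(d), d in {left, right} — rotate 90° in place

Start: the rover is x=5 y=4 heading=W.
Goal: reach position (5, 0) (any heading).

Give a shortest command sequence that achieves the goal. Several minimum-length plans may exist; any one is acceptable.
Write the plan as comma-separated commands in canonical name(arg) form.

t0: x=5 y=4 heading=W
1. turn(left) → x=5 y=4 heading=S
2. move(3) → x=5 y=1 heading=S
3. move(3) → x=5 y=0 heading=S
shorter routes all fall short; 3 is best.

turn(left), move(3), move(3)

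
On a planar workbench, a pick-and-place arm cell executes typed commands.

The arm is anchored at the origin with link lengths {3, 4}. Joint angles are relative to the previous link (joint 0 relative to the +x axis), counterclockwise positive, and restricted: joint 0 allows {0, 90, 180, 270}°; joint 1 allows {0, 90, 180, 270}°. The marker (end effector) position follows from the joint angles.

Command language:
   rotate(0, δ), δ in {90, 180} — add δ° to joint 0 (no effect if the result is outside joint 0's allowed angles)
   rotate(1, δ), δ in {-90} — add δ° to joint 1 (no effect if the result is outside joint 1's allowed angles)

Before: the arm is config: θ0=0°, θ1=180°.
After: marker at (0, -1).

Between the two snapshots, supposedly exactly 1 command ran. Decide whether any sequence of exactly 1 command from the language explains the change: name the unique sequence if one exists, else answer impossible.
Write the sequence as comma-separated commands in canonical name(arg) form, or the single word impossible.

rotate(0, 90)

from: config: θ0=0°, θ1=180°
1. rotate(0, 90) → config: θ0=90°, θ1=180°
no rival 1-sequence matches.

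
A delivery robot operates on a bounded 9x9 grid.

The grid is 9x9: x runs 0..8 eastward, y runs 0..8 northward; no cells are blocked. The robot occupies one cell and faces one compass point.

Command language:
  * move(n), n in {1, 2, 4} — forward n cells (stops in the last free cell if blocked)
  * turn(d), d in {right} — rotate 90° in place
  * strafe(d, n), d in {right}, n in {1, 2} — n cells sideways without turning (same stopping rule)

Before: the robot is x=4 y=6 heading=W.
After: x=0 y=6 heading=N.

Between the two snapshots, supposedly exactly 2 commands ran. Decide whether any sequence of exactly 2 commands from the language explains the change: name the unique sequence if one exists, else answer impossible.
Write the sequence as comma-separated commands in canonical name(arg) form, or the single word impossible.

key: running turn(right) before move(4) would end elsewhere — order is forced
t0: x=4 y=6 heading=W
t=1 move(4) ⇒ x=0 y=6 heading=W
t=2 turn(right) ⇒ x=0 y=6 heading=N
no rival 2-sequence matches.

move(4), turn(right)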